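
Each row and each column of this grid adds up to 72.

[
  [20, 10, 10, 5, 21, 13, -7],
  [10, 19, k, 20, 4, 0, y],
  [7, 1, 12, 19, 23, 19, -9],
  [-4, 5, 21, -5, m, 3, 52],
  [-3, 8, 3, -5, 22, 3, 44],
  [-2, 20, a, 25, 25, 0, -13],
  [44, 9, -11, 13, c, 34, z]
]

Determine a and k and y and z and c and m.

a = 17, k = 20, y = -1, z = 6, c = -23, m = 0

The known cells in row 4 total 72, leaving 72 − 72 = 0 for the blank.
The known cells in column 5 total 95, leaving 72 − 95 = -23 for the blank.
The known cells in row 7 total 66, leaving 72 − 66 = 6 for the blank.
The known cells in column 7 total 73, leaving 72 − 73 = -1 for the blank.
The known cells in row 2 total 52, leaving 72 − 52 = 20 for the blank.
The known cells in row 6 total 55, leaving 72 − 55 = 17 for the blank.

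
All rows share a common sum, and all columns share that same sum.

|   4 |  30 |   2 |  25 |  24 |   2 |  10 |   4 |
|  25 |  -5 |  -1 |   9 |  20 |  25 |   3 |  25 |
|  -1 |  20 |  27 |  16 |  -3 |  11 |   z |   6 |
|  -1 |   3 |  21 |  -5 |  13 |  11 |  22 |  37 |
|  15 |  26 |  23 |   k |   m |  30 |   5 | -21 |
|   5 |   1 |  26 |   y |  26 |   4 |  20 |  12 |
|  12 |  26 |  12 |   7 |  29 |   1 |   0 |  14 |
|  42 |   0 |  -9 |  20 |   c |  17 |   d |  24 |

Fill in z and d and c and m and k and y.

Rows 1 and 2 both sum to 101, so that's the common total.
Row 3 has -1 + 20 + 27 + 16 − 3 + 11 + 6 = 76; the blank must be 101 − 76 = 25.
Column 7 has 10 + 3 + 25 + 22 + 5 + 20 + 0 = 85; the blank must be 101 − 85 = 16.
Row 8 has 42 + 0 − 9 + 20 + 17 + 16 + 24 = 110; the blank must be 101 − 110 = -9.
Column 5 has 24 + 20 − 3 + 13 + 26 + 29 − 9 = 100; the blank must be 101 − 100 = 1.
Row 5 has 15 + 26 + 23 + 1 + 30 + 5 − 21 = 79; the blank must be 101 − 79 = 22.
Row 6 has 5 + 1 + 26 + 26 + 4 + 20 + 12 = 94; the blank must be 101 − 94 = 7.

z = 25, d = 16, c = -9, m = 1, k = 22, y = 7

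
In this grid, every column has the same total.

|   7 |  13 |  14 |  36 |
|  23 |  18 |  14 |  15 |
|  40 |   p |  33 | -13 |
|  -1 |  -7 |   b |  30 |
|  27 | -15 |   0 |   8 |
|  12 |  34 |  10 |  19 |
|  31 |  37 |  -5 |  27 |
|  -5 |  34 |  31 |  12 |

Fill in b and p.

b = 37, p = 20

Columns 1 and 4 both add up to 134, so every column sums to 134.
Column 3: 14 + 14 + 33 + 0 + 10 − 5 + 31 = 97, so the missing entry is 134 − 97 = 37.
Column 2: 13 + 18 − 7 − 15 + 34 + 37 + 34 = 114, so the missing entry is 134 − 114 = 20.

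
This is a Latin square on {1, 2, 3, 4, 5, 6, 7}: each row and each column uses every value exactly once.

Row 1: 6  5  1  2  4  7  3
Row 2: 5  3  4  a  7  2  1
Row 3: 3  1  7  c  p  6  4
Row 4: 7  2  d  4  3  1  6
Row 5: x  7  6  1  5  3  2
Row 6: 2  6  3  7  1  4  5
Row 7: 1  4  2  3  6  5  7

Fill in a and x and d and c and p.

At (row 3, col 5): column 5 already has {1, 3, 4, 5, 6, 7}, so the value is 2.
At (row 5, col 1): row 5 already has {1, 2, 3, 5, 6, 7}, so the value is 4.
Cell (3,4): row 3 already has {1, 2, 3, 4, 6, 7} → 5.
For row 4, column 3: row 4 already has {1, 2, 3, 4, 6, 7}; that leaves 5.
For row 2, column 4: row 2 already has {1, 2, 3, 4, 5, 7}; that leaves 6.

a = 6, x = 4, d = 5, c = 5, p = 2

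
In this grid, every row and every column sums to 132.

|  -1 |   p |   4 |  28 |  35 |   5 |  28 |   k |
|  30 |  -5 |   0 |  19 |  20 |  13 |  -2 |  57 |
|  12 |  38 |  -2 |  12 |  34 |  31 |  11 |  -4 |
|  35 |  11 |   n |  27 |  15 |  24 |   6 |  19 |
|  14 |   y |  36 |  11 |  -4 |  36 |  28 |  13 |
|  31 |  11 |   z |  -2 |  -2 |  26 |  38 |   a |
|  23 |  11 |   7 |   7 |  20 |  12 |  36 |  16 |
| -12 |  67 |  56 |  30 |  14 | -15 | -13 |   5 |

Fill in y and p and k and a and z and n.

Row 4 has 35 + 11 + 27 + 15 + 24 + 6 + 19 = 137; the blank must be 132 − 137 = -5.
Row 5 has 14 + 36 + 11 − 4 + 36 + 28 + 13 = 134; the blank must be 132 − 134 = -2.
Column 2 has -5 + 38 + 11 − 2 + 11 + 11 + 67 = 131; the blank must be 132 − 131 = 1.
Row 1 has -1 + 1 + 4 + 28 + 35 + 5 + 28 = 100; the blank must be 132 − 100 = 32.
Column 8 has 32 + 57 − 4 + 19 + 13 + 16 + 5 = 138; the blank must be 132 − 138 = -6.
Row 6 has 31 + 11 − 2 − 2 + 26 + 38 − 6 = 96; the blank must be 132 − 96 = 36.

y = -2, p = 1, k = 32, a = -6, z = 36, n = -5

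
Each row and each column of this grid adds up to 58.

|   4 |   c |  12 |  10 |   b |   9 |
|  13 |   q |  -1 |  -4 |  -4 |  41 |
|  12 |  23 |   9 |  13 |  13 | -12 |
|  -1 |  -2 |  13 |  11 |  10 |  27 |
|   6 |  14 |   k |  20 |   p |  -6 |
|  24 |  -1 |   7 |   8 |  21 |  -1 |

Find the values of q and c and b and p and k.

q = 13, c = 11, b = 12, p = 6, k = 18

Row 2 has 13 − 1 − 4 − 4 + 41 = 45; the blank must be 58 − 45 = 13.
Column 2 has 13 + 23 − 2 + 14 − 1 = 47; the blank must be 58 − 47 = 11.
Row 1 has 4 + 11 + 12 + 10 + 9 = 46; the blank must be 58 − 46 = 12.
Column 5 has 12 − 4 + 13 + 10 + 21 = 52; the blank must be 58 − 52 = 6.
Row 5 has 6 + 14 + 20 + 6 − 6 = 40; the blank must be 58 − 40 = 18.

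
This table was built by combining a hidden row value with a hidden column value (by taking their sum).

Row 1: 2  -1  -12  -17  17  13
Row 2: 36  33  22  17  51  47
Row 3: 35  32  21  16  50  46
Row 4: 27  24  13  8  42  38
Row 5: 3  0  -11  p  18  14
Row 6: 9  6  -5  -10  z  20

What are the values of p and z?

p = -16, z = 24

The difference between any two rows is the same in every column — this is an addition table with the headers hidden.
Row 5 minus row 1 is 0 − (-1) = 1, so its entry in column 4 is -17 + 1 = -16.
Row 6 minus row 1 is 6 − (-1) = 7, so its entry in column 5 is 17 + 7 = 24.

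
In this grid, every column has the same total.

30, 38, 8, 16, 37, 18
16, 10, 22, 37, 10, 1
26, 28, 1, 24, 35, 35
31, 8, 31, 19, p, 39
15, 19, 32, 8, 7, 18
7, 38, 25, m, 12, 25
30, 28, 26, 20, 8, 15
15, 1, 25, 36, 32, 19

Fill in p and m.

The complete columns each total 170.
Column 5 is missing 170 − 141 = 29 (since 37 + 10 + 35 + 7 + 12 + 8 + 32 = 141).
Column 4 is missing 170 − 160 = 10 (since 16 + 37 + 24 + 19 + 8 + 20 + 36 = 160).

p = 29, m = 10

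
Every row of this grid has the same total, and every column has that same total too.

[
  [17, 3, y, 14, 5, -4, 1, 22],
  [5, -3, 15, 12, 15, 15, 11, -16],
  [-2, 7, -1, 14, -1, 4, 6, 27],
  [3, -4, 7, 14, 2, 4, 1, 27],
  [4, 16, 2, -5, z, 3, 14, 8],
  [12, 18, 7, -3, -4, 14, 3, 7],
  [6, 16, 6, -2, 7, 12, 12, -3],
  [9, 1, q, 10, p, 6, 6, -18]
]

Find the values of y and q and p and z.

y = -4, q = 22, p = 18, z = 12

Rows 2 and 3 both sum to 54, so that's the common total.
Row 5 has 4 + 16 + 2 − 5 + 3 + 14 + 8 = 42; the blank must be 54 − 42 = 12.
Column 5 has 5 + 15 − 1 + 2 + 12 − 4 + 7 = 36; the blank must be 54 − 36 = 18.
Row 1 has 17 + 3 + 14 + 5 − 4 + 1 + 22 = 58; the blank must be 54 − 58 = -4.
Row 8 has 9 + 1 + 10 + 18 + 6 + 6 − 18 = 32; the blank must be 54 − 32 = 22.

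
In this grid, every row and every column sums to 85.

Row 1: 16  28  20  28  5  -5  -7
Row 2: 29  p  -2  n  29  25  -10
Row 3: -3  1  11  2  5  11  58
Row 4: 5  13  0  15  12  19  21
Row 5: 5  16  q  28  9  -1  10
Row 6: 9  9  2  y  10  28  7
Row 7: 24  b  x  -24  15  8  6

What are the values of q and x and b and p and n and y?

q = 18, x = 36, b = 20, p = -2, n = 16, y = 20

Row 5 has 5 + 16 + 28 + 9 − 1 + 10 = 67; the blank must be 85 − 67 = 18.
Column 3 has 20 − 2 + 11 + 0 + 18 + 2 = 49; the blank must be 85 − 49 = 36.
Row 7 has 24 + 36 − 24 + 15 + 8 + 6 = 65; the blank must be 85 − 65 = 20.
Column 2 has 28 + 1 + 13 + 16 + 9 + 20 = 87; the blank must be 85 − 87 = -2.
Row 6 has 9 + 9 + 2 + 10 + 28 + 7 = 65; the blank must be 85 − 65 = 20.
Row 2 has 29 − 2 − 2 + 29 + 25 − 10 = 69; the blank must be 85 − 69 = 16.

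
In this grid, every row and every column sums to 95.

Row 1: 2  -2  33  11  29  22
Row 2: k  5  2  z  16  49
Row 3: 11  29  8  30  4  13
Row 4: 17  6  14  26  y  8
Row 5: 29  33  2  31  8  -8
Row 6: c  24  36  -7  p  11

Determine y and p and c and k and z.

The known cells in row 4 total 71, leaving 95 − 71 = 24 for the blank.
The known cells in column 5 total 81, leaving 95 − 81 = 14 for the blank.
The known cells in row 6 total 78, leaving 95 − 78 = 17 for the blank.
The known cells in column 1 total 76, leaving 95 − 76 = 19 for the blank.
The known cells in row 2 total 91, leaving 95 − 91 = 4 for the blank.

y = 24, p = 14, c = 17, k = 19, z = 4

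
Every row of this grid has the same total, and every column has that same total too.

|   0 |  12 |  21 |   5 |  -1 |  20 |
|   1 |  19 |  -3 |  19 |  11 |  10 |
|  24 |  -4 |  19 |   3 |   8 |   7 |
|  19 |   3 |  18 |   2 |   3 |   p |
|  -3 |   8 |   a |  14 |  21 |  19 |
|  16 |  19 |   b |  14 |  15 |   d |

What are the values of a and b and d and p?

a = -2, b = 4, d = -11, p = 12

Rows 1 and 2 both sum to 57, so that's the common total.
Row 4: 19 + 3 + 18 + 2 + 3 = 45, so its missing entry is 57 − 45 = 12.
Column 6: 20 + 10 + 7 + 12 + 19 = 68, so its missing entry is 57 − 68 = -11.
Row 5: -3 + 8 + 14 + 21 + 19 = 59, so its missing entry is 57 − 59 = -2.
Row 6: 16 + 19 + 14 + 15 − 11 = 53, so its missing entry is 57 − 53 = 4.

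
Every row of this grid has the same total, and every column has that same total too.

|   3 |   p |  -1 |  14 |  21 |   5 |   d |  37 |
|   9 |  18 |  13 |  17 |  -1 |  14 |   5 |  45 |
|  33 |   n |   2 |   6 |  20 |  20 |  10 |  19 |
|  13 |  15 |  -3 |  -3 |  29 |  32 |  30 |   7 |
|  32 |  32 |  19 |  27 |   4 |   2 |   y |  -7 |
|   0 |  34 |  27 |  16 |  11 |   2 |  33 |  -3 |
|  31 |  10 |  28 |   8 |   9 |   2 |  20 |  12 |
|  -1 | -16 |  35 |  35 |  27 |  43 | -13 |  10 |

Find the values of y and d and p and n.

y = 11, d = 24, p = 17, n = 10

Rows 2 and 4 both sum to 120, so that's the common total.
The known cells in row 5 total 109, leaving 120 − 109 = 11 for the blank.
The known cells in row 3 total 110, leaving 120 − 110 = 10 for the blank.
The known cells in column 2 total 103, leaving 120 − 103 = 17 for the blank.
The known cells in row 1 total 96, leaving 120 − 96 = 24 for the blank.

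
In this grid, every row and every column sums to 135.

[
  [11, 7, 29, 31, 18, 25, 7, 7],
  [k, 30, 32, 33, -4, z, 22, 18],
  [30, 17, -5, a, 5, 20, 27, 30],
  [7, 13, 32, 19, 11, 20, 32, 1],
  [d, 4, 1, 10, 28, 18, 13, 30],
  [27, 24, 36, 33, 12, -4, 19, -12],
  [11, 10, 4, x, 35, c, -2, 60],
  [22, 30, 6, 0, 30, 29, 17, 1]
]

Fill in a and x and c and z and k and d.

The known cells in row 5 total 104, leaving 135 − 104 = 31 for the blank.
The known cells in row 3 total 124, leaving 135 − 124 = 11 for the blank.
The known cells in column 1 total 139, leaving 135 − 139 = -4 for the blank.
The known cells in row 2 total 127, leaving 135 − 127 = 8 for the blank.
The known cells in column 6 total 116, leaving 135 − 116 = 19 for the blank.
The known cells in row 7 total 137, leaving 135 − 137 = -2 for the blank.

a = 11, x = -2, c = 19, z = 8, k = -4, d = 31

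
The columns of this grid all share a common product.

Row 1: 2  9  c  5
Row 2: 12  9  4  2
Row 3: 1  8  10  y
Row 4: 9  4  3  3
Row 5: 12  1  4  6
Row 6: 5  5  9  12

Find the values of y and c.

Columns 1 and 2 each multiply to 12960, so every column has product 12960.
Column 4: 5×2×3×6×12 = 2160, so the missing entry is 12960 ÷ 2160 = 6.
Column 3: 4×10×3×4×9 = 4320, so the missing entry is 12960 ÷ 4320 = 3.

y = 6, c = 3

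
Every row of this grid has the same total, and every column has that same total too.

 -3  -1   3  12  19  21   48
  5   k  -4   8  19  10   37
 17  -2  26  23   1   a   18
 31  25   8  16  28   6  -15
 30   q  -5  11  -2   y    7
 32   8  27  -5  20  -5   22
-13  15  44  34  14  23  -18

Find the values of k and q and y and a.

Rows 1 and 4 both sum to 99, so that's the common total.
The known cells in row 2 total 75, leaving 99 − 75 = 24 for the blank.
The known cells in row 3 total 83, leaving 99 − 83 = 16 for the blank.
The known cells in column 6 total 71, leaving 99 − 71 = 28 for the blank.
The known cells in row 5 total 69, leaving 99 − 69 = 30 for the blank.

k = 24, q = 30, y = 28, a = 16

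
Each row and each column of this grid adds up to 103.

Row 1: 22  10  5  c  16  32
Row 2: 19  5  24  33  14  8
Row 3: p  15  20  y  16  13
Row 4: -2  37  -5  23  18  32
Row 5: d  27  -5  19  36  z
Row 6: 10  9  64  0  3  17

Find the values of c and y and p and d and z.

c = 18, y = 10, p = 29, d = 25, z = 1

Row 1: 22 + 10 + 5 + 16 + 32 = 85, so its missing entry is 103 − 85 = 18.
Column 4: 18 + 33 + 23 + 19 + 0 = 93, so its missing entry is 103 − 93 = 10.
Row 3: 15 + 20 + 10 + 16 + 13 = 74, so its missing entry is 103 − 74 = 29.
Column 1: 22 + 19 + 29 − 2 + 10 = 78, so its missing entry is 103 − 78 = 25.
Row 5: 25 + 27 − 5 + 19 + 36 = 102, so its missing entry is 103 − 102 = 1.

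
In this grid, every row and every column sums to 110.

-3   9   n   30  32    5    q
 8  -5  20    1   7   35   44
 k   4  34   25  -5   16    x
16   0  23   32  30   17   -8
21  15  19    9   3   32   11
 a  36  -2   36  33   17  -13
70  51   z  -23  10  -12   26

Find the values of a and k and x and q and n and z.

The known cells in row 7 total 122, leaving 110 − 122 = -12 for the blank.
The known cells in column 3 total 82, leaving 110 − 82 = 28 for the blank.
The known cells in row 1 total 101, leaving 110 − 101 = 9 for the blank.
The known cells in row 6 total 107, leaving 110 − 107 = 3 for the blank.
The known cells in column 1 total 115, leaving 110 − 115 = -5 for the blank.
The known cells in row 3 total 69, leaving 110 − 69 = 41 for the blank.

a = 3, k = -5, x = 41, q = 9, n = 28, z = -12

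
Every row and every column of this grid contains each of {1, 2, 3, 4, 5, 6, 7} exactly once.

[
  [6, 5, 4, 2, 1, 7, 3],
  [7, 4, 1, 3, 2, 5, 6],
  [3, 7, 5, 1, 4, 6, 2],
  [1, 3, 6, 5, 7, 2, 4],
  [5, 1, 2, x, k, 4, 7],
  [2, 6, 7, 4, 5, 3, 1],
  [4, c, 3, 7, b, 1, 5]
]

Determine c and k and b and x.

c = 2, k = 3, b = 6, x = 6

At (row 7, col 2): column 2 already has {1, 3, 4, 5, 6, 7}, so the value is 2.
Cell (7,5): row 7 already has {1, 2, 3, 4, 5, 7} → 6.
At (row 5, col 5): column 5 already has {1, 2, 4, 5, 6, 7}, so the value is 3.
For row 5, column 4: row 5 already has {1, 2, 3, 4, 5, 7}; that leaves 6.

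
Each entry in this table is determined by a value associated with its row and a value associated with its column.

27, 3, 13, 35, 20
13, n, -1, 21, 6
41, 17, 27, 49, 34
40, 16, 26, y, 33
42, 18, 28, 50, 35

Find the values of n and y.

n = -11, y = 48

The difference between any two rows is the same in every column — this is an addition table with the headers hidden.
Row 2 minus row 1 is 13 − 27 = -14, so its entry in column 2 is 3 + (-14) = -11.
Row 4 minus row 1 is 40 − 27 = 13, so its entry in column 4 is 35 + 13 = 48.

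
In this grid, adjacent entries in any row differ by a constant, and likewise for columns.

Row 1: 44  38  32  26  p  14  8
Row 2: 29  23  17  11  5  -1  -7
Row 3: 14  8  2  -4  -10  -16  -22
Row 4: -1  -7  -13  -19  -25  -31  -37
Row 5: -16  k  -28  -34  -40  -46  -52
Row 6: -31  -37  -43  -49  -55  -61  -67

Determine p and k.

p = 20, k = -22

Along each row the entries change by -6 per step; down each column they change by -15.
Row 1: from 44 at column 1, stepping by -6 to column 5 gives 20.
Row 5: from -16 at column 1, stepping by -6 to column 2 gives -22.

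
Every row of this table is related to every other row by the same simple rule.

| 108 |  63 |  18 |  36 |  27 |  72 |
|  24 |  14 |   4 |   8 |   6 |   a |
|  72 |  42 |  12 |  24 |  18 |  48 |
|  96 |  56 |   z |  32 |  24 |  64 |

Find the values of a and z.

a = 16, z = 16

Each row is a constant multiple of every other row — this is a multiplication table with the headers hidden.
Row 2 is 14/63 = 2/9 times row 1, so its entry in column 6 is 72 × 2/9 = 16.
Row 4 is 56/63 = 8/9 times row 1, so its entry in column 3 is 18 × 8/9 = 16.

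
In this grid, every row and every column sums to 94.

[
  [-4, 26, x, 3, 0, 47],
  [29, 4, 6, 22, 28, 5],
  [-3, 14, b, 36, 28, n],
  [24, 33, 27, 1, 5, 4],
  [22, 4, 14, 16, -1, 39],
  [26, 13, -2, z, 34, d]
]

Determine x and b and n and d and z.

x = 22, b = 27, n = -8, d = 7, z = 16

Row 1 has -4 + 26 + 3 + 0 + 47 = 72; the blank must be 94 − 72 = 22.
Column 3 has 22 + 6 + 27 + 14 − 2 = 67; the blank must be 94 − 67 = 27.
Column 4 has 3 + 22 + 36 + 1 + 16 = 78; the blank must be 94 − 78 = 16.
Row 6 has 26 + 13 − 2 + 16 + 34 = 87; the blank must be 94 − 87 = 7.
Row 3 has -3 + 14 + 27 + 36 + 28 = 102; the blank must be 94 − 102 = -8.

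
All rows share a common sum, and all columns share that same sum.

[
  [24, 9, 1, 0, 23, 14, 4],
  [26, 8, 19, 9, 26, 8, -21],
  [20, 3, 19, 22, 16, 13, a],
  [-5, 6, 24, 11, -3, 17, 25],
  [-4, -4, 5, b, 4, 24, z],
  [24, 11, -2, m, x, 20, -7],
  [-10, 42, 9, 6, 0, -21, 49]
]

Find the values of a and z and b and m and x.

Rows 1 and 2 both sum to 75, so that's the common total.
The known cells in column 5 total 66, leaving 75 − 66 = 9 for the blank.
The known cells in row 3 total 93, leaving 75 − 93 = -18 for the blank.
The known cells in column 7 total 32, leaving 75 − 32 = 43 for the blank.
The known cells in row 5 total 68, leaving 75 − 68 = 7 for the blank.
The known cells in row 6 total 55, leaving 75 − 55 = 20 for the blank.

a = -18, z = 43, b = 7, m = 20, x = 9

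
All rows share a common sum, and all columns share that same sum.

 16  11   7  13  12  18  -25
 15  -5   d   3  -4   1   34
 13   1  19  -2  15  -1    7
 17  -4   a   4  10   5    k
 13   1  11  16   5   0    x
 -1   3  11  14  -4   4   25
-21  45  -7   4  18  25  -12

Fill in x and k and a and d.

Rows 1 and 3 both sum to 52, so that's the common total.
Row 2: 15 − 5 + 3 − 4 + 1 + 34 = 44, so its missing entry is 52 − 44 = 8.
Column 3: 7 + 8 + 19 + 11 + 11 − 7 = 49, so its missing entry is 52 − 49 = 3.
Row 5: 13 + 1 + 11 + 16 + 5 + 0 = 46, so its missing entry is 52 − 46 = 6.
Row 4: 17 − 4 + 3 + 4 + 10 + 5 = 35, so its missing entry is 52 − 35 = 17.

x = 6, k = 17, a = 3, d = 8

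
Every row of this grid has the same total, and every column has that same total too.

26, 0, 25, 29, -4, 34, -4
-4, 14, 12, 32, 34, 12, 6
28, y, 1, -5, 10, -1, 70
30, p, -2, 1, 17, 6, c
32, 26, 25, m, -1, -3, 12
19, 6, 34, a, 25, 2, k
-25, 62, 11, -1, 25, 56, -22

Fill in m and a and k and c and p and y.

m = 15, a = 35, k = -15, c = 59, p = -5, y = 3

Rows 1 and 2 both sum to 106, so that's the common total.
Row 3 has 28 + 1 − 5 + 10 − 1 + 70 = 103; the blank must be 106 − 103 = 3.
Row 5 has 32 + 26 + 25 − 1 − 3 + 12 = 91; the blank must be 106 − 91 = 15.
Column 2 has 0 + 14 + 3 + 26 + 6 + 62 = 111; the blank must be 106 − 111 = -5.
Row 4 has 30 − 5 − 2 + 1 + 17 + 6 = 47; the blank must be 106 − 47 = 59.
Column 7 has -4 + 6 + 70 + 59 + 12 − 22 = 121; the blank must be 106 − 121 = -15.
Row 6 has 19 + 6 + 34 + 25 + 2 − 15 = 71; the blank must be 106 − 71 = 35.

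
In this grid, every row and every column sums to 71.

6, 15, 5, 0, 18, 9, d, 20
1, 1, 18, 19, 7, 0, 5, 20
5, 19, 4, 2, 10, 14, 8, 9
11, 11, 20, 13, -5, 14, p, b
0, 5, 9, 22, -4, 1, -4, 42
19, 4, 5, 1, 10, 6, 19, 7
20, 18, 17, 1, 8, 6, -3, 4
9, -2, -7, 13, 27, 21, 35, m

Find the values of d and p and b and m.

The known cells in row 8 total 96, leaving 71 − 96 = -25 for the blank.
The known cells in column 8 total 77, leaving 71 − 77 = -6 for the blank.
The known cells in row 4 total 58, leaving 71 − 58 = 13 for the blank.
The known cells in row 1 total 73, leaving 71 − 73 = -2 for the blank.

d = -2, p = 13, b = -6, m = -25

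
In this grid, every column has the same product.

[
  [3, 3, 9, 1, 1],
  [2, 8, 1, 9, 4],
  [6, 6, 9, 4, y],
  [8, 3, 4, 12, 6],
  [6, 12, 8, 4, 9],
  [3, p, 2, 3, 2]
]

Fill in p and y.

p = 1, y = 12

Columns 1 and 3 each multiply to 5184, so every column has product 5184.
Column 2: 3×8×6×3×12 = 5184, so the missing entry is 5184 ÷ 5184 = 1.
Column 5: 1×4×6×9×2 = 432, so the missing entry is 5184 ÷ 432 = 12.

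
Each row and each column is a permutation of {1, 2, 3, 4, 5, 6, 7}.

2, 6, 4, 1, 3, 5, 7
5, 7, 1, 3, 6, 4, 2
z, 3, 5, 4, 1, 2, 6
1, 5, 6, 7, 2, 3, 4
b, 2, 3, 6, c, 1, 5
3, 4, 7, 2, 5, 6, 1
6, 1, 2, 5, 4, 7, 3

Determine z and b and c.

z = 7, b = 4, c = 7

At (row 5, col 5): column 5 already has {1, 2, 3, 4, 5, 6}, so the value is 7.
Cell (5,1): row 5 already has {1, 2, 3, 5, 6, 7} → 4.
Cell (3,1): row 3 already has {1, 2, 3, 4, 5, 6} → 7.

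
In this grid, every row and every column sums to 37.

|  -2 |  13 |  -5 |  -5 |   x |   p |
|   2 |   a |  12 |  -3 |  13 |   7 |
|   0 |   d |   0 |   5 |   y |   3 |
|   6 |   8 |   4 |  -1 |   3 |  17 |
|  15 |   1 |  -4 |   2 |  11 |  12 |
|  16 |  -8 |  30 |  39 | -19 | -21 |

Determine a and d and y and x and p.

a = 6, d = 17, y = 12, x = 17, p = 19

The known cells in row 2 total 31, leaving 37 − 31 = 6 for the blank.
The known cells in column 2 total 20, leaving 37 − 20 = 17 for the blank.
The known cells in row 3 total 25, leaving 37 − 25 = 12 for the blank.
The known cells in column 5 total 20, leaving 37 − 20 = 17 for the blank.
The known cells in row 1 total 18, leaving 37 − 18 = 19 for the blank.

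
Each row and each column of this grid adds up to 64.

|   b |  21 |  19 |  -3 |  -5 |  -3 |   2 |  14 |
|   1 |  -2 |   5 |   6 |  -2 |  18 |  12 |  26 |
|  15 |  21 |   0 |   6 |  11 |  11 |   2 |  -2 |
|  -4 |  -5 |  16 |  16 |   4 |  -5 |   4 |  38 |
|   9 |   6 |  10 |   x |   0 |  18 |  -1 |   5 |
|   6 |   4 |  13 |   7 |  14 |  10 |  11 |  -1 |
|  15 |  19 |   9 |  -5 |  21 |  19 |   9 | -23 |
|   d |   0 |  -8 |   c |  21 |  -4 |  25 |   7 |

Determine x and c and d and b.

x = 17, c = 20, d = 3, b = 19

Row 1 has 21 + 19 − 3 − 5 − 3 + 2 + 14 = 45; the blank must be 64 − 45 = 19.
Column 1 has 19 + 1 + 15 − 4 + 9 + 6 + 15 = 61; the blank must be 64 − 61 = 3.
Row 8 has 3 + 0 − 8 + 21 − 4 + 25 + 7 = 44; the blank must be 64 − 44 = 20.
Row 5 has 9 + 6 + 10 + 0 + 18 − 1 + 5 = 47; the blank must be 64 − 47 = 17.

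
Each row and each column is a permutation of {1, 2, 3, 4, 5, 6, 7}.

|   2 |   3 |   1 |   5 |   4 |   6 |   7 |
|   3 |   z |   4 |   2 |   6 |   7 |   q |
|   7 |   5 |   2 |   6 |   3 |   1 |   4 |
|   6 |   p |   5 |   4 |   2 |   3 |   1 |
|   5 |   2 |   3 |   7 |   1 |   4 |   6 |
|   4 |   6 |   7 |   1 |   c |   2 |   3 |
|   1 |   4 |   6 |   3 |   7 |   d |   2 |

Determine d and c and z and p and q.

d = 5, c = 5, z = 1, p = 7, q = 5

Cell (7,6): row 7 already has {1, 2, 3, 4, 6, 7} → 5.
At (row 4, col 2): row 4 already has {1, 2, 3, 4, 5, 6}, so the value is 7.
Cell (2,2): column 2 already has {2, 3, 4, 5, 6, 7} → 1.
At (row 6, col 5): row 6 already has {1, 2, 3, 4, 6, 7}, so the value is 5.
Cell (2,7): row 2 already has {1, 2, 3, 4, 6, 7} → 5.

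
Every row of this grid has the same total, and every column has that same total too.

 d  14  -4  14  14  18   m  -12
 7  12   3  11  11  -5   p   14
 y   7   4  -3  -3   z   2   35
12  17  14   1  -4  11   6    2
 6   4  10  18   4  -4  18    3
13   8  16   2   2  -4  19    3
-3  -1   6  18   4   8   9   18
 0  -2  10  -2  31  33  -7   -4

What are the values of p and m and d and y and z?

p = 6, m = 6, d = 9, y = 15, z = 2

Rows 4 and 5 both sum to 59, so that's the common total.
Row 2 has 7 + 12 + 3 + 11 + 11 − 5 + 14 = 53; the blank must be 59 − 53 = 6.
Column 7 has 6 + 2 + 6 + 18 + 19 + 9 − 7 = 53; the blank must be 59 − 53 = 6.
Row 1 has 14 − 4 + 14 + 14 + 18 + 6 − 12 = 50; the blank must be 59 − 50 = 9.
Column 1 has 9 + 7 + 12 + 6 + 13 − 3 + 0 = 44; the blank must be 59 − 44 = 15.
Row 3 has 15 + 7 + 4 − 3 − 3 + 2 + 35 = 57; the blank must be 59 − 57 = 2.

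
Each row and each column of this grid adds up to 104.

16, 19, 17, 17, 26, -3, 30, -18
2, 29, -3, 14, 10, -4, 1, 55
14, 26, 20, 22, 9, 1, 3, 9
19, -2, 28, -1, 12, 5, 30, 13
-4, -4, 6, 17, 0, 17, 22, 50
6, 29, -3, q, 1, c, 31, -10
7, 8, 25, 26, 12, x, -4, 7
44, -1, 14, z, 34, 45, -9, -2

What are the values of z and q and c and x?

Row 7 has 7 + 8 + 25 + 26 + 12 − 4 + 7 = 81; the blank must be 104 − 81 = 23.
Column 6 has -3 − 4 + 1 + 5 + 17 + 23 + 45 = 84; the blank must be 104 − 84 = 20.
Row 6 has 6 + 29 − 3 + 1 + 20 + 31 − 10 = 74; the blank must be 104 − 74 = 30.
Row 8 has 44 − 1 + 14 + 34 + 45 − 9 − 2 = 125; the blank must be 104 − 125 = -21.

z = -21, q = 30, c = 20, x = 23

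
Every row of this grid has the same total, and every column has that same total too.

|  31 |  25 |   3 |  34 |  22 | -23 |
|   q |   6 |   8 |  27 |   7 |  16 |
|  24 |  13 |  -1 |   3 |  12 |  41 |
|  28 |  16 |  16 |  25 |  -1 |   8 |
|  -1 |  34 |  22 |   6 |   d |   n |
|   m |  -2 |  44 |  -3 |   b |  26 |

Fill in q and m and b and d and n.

q = 28, m = -18, b = 45, d = 7, n = 24

Rows 1 and 3 both sum to 92, so that's the common total.
Column 6: -23 + 16 + 41 + 8 + 26 = 68, so its missing entry is 92 − 68 = 24.
Row 5: -1 + 34 + 22 + 6 + 24 = 85, so its missing entry is 92 − 85 = 7.
Column 5: 22 + 7 + 12 − 1 + 7 = 47, so its missing entry is 92 − 47 = 45.
Row 6: -2 + 44 − 3 + 45 + 26 = 110, so its missing entry is 92 − 110 = -18.
Row 2: 6 + 8 + 27 + 7 + 16 = 64, so its missing entry is 92 − 64 = 28.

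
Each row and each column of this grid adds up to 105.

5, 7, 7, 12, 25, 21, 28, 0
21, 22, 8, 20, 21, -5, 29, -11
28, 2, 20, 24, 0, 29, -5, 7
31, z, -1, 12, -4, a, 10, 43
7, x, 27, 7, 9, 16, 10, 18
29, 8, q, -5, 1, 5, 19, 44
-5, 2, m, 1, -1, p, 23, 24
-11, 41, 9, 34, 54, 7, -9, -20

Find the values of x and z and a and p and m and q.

Row 5: 7 + 27 + 7 + 9 + 16 + 10 + 18 = 94, so its missing entry is 105 − 94 = 11.
Column 2: 7 + 22 + 2 + 11 + 8 + 2 + 41 = 93, so its missing entry is 105 − 93 = 12.
Row 4: 31 + 12 − 1 + 12 − 4 + 10 + 43 = 103, so its missing entry is 105 − 103 = 2.
Column 6: 21 − 5 + 29 + 2 + 16 + 5 + 7 = 75, so its missing entry is 105 − 75 = 30.
Row 7: -5 + 2 + 1 − 1 + 30 + 23 + 24 = 74, so its missing entry is 105 − 74 = 31.
Row 6: 29 + 8 − 5 + 1 + 5 + 19 + 44 = 101, so its missing entry is 105 − 101 = 4.

x = 11, z = 12, a = 2, p = 30, m = 31, q = 4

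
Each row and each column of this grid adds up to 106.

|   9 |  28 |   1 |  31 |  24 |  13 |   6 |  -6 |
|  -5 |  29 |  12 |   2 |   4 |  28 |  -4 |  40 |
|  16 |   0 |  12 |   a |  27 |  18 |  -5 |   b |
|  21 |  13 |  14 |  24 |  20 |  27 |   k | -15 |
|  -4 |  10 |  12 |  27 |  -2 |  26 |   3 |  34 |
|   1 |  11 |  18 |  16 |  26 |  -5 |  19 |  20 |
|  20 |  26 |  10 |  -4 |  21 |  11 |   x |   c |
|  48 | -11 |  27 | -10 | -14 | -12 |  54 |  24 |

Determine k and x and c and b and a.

The known cells in column 4 total 86, leaving 106 − 86 = 20 for the blank.
The known cells in row 3 total 88, leaving 106 − 88 = 18 for the blank.
The known cells in column 8 total 115, leaving 106 − 115 = -9 for the blank.
The known cells in row 4 total 104, leaving 106 − 104 = 2 for the blank.
The known cells in row 7 total 75, leaving 106 − 75 = 31 for the blank.

k = 2, x = 31, c = -9, b = 18, a = 20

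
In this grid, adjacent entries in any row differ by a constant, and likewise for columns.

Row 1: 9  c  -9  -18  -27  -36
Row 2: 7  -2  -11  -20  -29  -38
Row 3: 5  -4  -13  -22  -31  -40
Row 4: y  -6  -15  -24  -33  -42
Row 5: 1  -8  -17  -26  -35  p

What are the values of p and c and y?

Along each row the entries change by -9 per step; down each column they change by -2.
Row 5: from 1 at column 1, stepping by -9 to column 6 gives -44.
Row 1: from 9 at column 1, stepping by -9 to column 2 gives 0.
Row 4: from -6 at column 2, stepping by -9 to column 1 gives 3.

p = -44, c = 0, y = 3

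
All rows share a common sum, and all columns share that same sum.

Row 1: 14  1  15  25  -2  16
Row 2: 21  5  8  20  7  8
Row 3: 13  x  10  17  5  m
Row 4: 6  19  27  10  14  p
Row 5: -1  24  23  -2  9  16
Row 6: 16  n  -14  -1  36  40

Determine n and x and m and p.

n = -8, x = 28, m = -4, p = -7

Rows 1 and 2 both sum to 69, so that's the common total.
Row 6 has 16 − 14 − 1 + 36 + 40 = 77; the blank must be 69 − 77 = -8.
Column 2 has 1 + 5 + 19 + 24 − 8 = 41; the blank must be 69 − 41 = 28.
Row 3 has 13 + 28 + 10 + 17 + 5 = 73; the blank must be 69 − 73 = -4.
Row 4 has 6 + 19 + 27 + 10 + 14 = 76; the blank must be 69 − 76 = -7.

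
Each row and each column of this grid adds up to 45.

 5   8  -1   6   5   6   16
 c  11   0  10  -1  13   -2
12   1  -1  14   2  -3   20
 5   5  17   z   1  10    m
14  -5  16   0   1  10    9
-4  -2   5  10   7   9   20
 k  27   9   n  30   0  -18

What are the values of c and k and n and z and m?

Column 7: 16 − 2 + 20 + 9 + 20 − 18 = 45, so its missing entry is 45 − 45 = 0.
Row 4: 5 + 5 + 17 + 1 + 10 + 0 = 38, so its missing entry is 45 − 38 = 7.
Row 2: 11 + 0 + 10 − 1 + 13 − 2 = 31, so its missing entry is 45 − 31 = 14.
Column 1: 5 + 14 + 12 + 5 + 14 − 4 = 46, so its missing entry is 45 − 46 = -1.
Row 7: -1 + 27 + 9 + 30 + 0 − 18 = 47, so its missing entry is 45 − 47 = -2.

c = 14, k = -1, n = -2, z = 7, m = 0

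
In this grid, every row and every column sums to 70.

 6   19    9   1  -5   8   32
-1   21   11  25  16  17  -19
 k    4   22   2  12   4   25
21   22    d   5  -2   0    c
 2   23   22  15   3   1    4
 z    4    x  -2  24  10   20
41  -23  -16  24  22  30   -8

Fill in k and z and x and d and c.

The known cells in row 3 total 69, leaving 70 − 69 = 1 for the blank.
The known cells in column 1 total 70, leaving 70 − 70 = 0 for the blank.
The known cells in column 7 total 54, leaving 70 − 54 = 16 for the blank.
The known cells in row 4 total 62, leaving 70 − 62 = 8 for the blank.
The known cells in row 6 total 56, leaving 70 − 56 = 14 for the blank.

k = 1, z = 0, x = 14, d = 8, c = 16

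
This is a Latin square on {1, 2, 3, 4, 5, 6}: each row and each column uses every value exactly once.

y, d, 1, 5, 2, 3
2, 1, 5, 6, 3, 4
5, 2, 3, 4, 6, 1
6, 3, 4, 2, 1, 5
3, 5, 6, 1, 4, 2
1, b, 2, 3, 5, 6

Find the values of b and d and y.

b = 4, d = 6, y = 4

For row 6, column 2: row 6 already has {1, 2, 3, 5, 6}; that leaves 4.
For row 1, column 2: column 2 already has {1, 2, 3, 4, 5}; that leaves 6.
At (row 1, col 1): row 1 already has {1, 2, 3, 5, 6}, so the value is 4.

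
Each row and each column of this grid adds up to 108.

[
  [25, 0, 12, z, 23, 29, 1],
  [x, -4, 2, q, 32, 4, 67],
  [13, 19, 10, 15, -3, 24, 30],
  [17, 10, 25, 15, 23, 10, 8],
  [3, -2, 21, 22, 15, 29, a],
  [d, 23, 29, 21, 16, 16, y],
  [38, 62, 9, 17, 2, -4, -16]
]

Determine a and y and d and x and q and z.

Row 5 has 3 − 2 + 21 + 22 + 15 + 29 = 88; the blank must be 108 − 88 = 20.
Row 1 has 25 + 0 + 12 + 23 + 29 + 1 = 90; the blank must be 108 − 90 = 18.
Column 7 has 1 + 67 + 30 + 8 + 20 − 16 = 110; the blank must be 108 − 110 = -2.
Row 6 has 23 + 29 + 21 + 16 + 16 − 2 = 103; the blank must be 108 − 103 = 5.
Column 1 has 25 + 13 + 17 + 3 + 5 + 38 = 101; the blank must be 108 − 101 = 7.
Row 2 has 7 − 4 + 2 + 32 + 4 + 67 = 108; the blank must be 108 − 108 = 0.

a = 20, y = -2, d = 5, x = 7, q = 0, z = 18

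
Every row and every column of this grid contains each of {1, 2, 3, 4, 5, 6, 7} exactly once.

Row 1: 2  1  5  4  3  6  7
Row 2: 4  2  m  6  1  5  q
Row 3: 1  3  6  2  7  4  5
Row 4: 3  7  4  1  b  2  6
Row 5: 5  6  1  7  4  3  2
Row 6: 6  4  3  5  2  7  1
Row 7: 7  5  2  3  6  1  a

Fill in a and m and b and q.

At (row 7, col 7): row 7 already has {1, 2, 3, 5, 6, 7}, so the value is 4.
At (row 2, col 7): column 7 already has {1, 2, 4, 5, 6, 7}, so the value is 3.
At (row 2, col 3): row 2 already has {1, 2, 3, 4, 5, 6}, so the value is 7.
For row 4, column 5: row 4 already has {1, 2, 3, 4, 6, 7}; that leaves 5.

a = 4, m = 7, b = 5, q = 3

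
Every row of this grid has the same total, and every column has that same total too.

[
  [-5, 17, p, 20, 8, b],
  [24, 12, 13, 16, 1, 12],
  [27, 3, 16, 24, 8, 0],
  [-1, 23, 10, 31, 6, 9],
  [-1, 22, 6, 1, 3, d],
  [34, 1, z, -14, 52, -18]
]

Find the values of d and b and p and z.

d = 47, b = 28, p = 10, z = 23

Rows 2 and 3 both sum to 78, so that's the common total.
Row 6 has 34 + 1 − 14 + 52 − 18 = 55; the blank must be 78 − 55 = 23.
Row 5 has -1 + 22 + 6 + 1 + 3 = 31; the blank must be 78 − 31 = 47.
Column 6 has 12 + 0 + 9 + 47 − 18 = 50; the blank must be 78 − 50 = 28.
Row 1 has -5 + 17 + 20 + 8 + 28 = 68; the blank must be 78 − 68 = 10.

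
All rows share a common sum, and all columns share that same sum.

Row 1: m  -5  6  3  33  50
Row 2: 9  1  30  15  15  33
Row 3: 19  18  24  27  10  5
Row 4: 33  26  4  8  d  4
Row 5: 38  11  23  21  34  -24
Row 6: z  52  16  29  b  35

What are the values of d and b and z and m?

d = 28, b = -17, z = -12, m = 16

Rows 2 and 3 both sum to 103, so that's the common total.
Row 4 has 33 + 26 + 4 + 8 + 4 = 75; the blank must be 103 − 75 = 28.
Column 5 has 33 + 15 + 10 + 28 + 34 = 120; the blank must be 103 − 120 = -17.
Row 6 has 52 + 16 + 29 − 17 + 35 = 115; the blank must be 103 − 115 = -12.
Row 1 has -5 + 6 + 3 + 33 + 50 = 87; the blank must be 103 − 87 = 16.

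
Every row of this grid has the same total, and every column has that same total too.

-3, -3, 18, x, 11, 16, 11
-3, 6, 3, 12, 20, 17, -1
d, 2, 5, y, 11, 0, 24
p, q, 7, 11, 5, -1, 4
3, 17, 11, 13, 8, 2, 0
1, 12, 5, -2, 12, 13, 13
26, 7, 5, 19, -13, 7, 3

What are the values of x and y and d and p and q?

Rows 2 and 5 both sum to 54, so that's the common total.
The known cells in column 2 total 41, leaving 54 − 41 = 13 for the blank.
The known cells in row 1 total 50, leaving 54 − 50 = 4 for the blank.
The known cells in row 4 total 39, leaving 54 − 39 = 15 for the blank.
The known cells in column 1 total 39, leaving 54 − 39 = 15 for the blank.
The known cells in row 3 total 57, leaving 54 − 57 = -3 for the blank.

x = 4, y = -3, d = 15, p = 15, q = 13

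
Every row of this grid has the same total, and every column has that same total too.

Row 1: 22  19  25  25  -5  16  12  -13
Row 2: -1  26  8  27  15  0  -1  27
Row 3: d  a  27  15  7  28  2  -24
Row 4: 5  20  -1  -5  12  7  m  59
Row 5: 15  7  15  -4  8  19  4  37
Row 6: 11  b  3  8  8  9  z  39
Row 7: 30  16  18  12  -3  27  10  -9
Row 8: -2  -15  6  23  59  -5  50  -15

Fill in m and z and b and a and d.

Rows 1 and 2 both sum to 101, so that's the common total.
Column 1 has 22 − 1 + 5 + 15 + 11 + 30 − 2 = 80; the blank must be 101 − 80 = 21.
Row 3 has 21 + 27 + 15 + 7 + 28 + 2 − 24 = 76; the blank must be 101 − 76 = 25.
Column 2 has 19 + 26 + 25 + 20 + 7 + 16 − 15 = 98; the blank must be 101 − 98 = 3.
Row 6 has 11 + 3 + 3 + 8 + 8 + 9 + 39 = 81; the blank must be 101 − 81 = 20.
Row 4 has 5 + 20 − 1 − 5 + 12 + 7 + 59 = 97; the blank must be 101 − 97 = 4.

m = 4, z = 20, b = 3, a = 25, d = 21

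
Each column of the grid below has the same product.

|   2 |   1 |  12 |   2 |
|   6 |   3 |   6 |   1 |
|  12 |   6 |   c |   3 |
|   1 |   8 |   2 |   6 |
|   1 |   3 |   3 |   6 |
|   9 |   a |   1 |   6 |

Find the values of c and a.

Columns 1 and 4 each multiply to 1296, so every column has product 1296.
Column 3: 12×6×2×3×1 = 432, so the missing entry is 1296 ÷ 432 = 3.
Column 2: 1×3×6×8×3 = 432, so the missing entry is 1296 ÷ 432 = 3.

c = 3, a = 3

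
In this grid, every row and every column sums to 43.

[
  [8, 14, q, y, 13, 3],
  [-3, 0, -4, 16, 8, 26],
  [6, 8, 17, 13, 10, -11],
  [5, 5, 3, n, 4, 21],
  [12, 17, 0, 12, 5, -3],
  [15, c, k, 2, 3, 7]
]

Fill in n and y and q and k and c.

n = 5, y = -5, q = 10, k = 17, c = -1

Column 2 has 14 + 0 + 8 + 5 + 17 = 44; the blank must be 43 − 44 = -1.
Row 4 has 5 + 5 + 3 + 4 + 21 = 38; the blank must be 43 − 38 = 5.
Column 4 has 16 + 13 + 5 + 12 + 2 = 48; the blank must be 43 − 48 = -5.
Row 1 has 8 + 14 − 5 + 13 + 3 = 33; the blank must be 43 − 33 = 10.
Row 6 has 15 − 1 + 2 + 3 + 7 = 26; the blank must be 43 − 26 = 17.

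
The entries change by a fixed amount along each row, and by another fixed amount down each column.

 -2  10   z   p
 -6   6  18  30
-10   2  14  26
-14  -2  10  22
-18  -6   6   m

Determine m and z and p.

m = 18, z = 22, p = 34

Along each row the entries change by 12 per step; down each column they change by -4.
Row 5: from -18 at column 1, stepping by 12 to column 4 gives 18.
Row 1: from -2 at column 1, stepping by 12 to column 3 gives 22.
Row 1: from -2 at column 1, stepping by 12 to column 4 gives 34.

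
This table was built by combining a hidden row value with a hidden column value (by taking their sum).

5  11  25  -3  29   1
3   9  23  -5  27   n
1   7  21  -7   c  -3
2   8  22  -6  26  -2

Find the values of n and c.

The difference between any two rows is the same in every column — this is an addition table with the headers hidden.
Row 2 minus row 1 is 3 − 5 = -2, so its entry in column 6 is 1 + (-2) = -1.
Row 3 minus row 1 is 1 − 5 = -4, so its entry in column 5 is 29 + (-4) = 25.

n = -1, c = 25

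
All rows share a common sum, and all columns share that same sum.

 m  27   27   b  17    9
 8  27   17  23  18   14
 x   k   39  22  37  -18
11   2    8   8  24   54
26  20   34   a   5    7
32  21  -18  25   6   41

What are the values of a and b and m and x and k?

Rows 2 and 4 both sum to 107, so that's the common total.
The known cells in column 2 total 97, leaving 107 − 97 = 10 for the blank.
The known cells in row 5 total 92, leaving 107 − 92 = 15 for the blank.
The known cells in column 4 total 93, leaving 107 − 93 = 14 for the blank.
The known cells in row 1 total 94, leaving 107 − 94 = 13 for the blank.
The known cells in row 3 total 90, leaving 107 − 90 = 17 for the blank.

a = 15, b = 14, m = 13, x = 17, k = 10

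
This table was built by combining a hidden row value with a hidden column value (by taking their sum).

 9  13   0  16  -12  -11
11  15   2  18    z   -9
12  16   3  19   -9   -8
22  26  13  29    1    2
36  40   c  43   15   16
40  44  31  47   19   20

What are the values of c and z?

The difference between any two rows is the same in every column — this is an addition table with the headers hidden.
Row 5 minus row 1 is 43 − 16 = 27, so its entry in column 3 is 0 + 27 = 27.
Row 2 minus row 1 is 18 − 16 = 2, so its entry in column 5 is -12 + 2 = -10.

c = 27, z = -10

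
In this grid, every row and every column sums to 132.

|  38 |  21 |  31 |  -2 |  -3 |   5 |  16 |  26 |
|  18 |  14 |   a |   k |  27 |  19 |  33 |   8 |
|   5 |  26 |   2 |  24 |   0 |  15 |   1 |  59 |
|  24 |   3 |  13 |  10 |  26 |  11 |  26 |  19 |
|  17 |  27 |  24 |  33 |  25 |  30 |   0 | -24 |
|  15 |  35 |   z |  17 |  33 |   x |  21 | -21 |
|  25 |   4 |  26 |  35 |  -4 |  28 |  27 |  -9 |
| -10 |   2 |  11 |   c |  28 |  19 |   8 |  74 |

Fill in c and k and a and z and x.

c = 0, k = 15, a = -2, z = 27, x = 5

Column 6: 5 + 19 + 15 + 11 + 30 + 28 + 19 = 127, so its missing entry is 132 − 127 = 5.
Row 8: -10 + 2 + 11 + 28 + 19 + 8 + 74 = 132, so its missing entry is 132 − 132 = 0.
Column 4: -2 + 24 + 10 + 33 + 17 + 35 + 0 = 117, so its missing entry is 132 − 117 = 15.
Row 2: 18 + 14 + 15 + 27 + 19 + 33 + 8 = 134, so its missing entry is 132 − 134 = -2.
Row 6: 15 + 35 + 17 + 33 + 5 + 21 − 21 = 105, so its missing entry is 132 − 105 = 27.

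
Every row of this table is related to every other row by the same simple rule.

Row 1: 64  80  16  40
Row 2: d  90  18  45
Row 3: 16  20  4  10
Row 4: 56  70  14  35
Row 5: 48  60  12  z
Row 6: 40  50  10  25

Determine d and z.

Each row is a constant multiple of every other row — this is a multiplication table with the headers hidden.
Row 2 is 18/16 = 9/8 times row 1, so its entry in column 1 is 64 × 9/8 = 72.
Row 5 is 12/16 = 3/4 times row 1, so its entry in column 4 is 40 × 3/4 = 30.

d = 72, z = 30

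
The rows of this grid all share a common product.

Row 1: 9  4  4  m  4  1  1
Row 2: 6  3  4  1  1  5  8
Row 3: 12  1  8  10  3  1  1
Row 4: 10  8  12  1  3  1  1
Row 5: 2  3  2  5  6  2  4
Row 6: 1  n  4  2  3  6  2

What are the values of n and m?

Rows 3 and 4 each multiply to 2880, so every row has product 2880.
Row 6: 1×4×2×3×6×2 = 288, so the missing entry is 2880 ÷ 288 = 10.
Row 1: 9×4×4×4×1×1 = 576, so the missing entry is 2880 ÷ 576 = 5.

n = 10, m = 5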